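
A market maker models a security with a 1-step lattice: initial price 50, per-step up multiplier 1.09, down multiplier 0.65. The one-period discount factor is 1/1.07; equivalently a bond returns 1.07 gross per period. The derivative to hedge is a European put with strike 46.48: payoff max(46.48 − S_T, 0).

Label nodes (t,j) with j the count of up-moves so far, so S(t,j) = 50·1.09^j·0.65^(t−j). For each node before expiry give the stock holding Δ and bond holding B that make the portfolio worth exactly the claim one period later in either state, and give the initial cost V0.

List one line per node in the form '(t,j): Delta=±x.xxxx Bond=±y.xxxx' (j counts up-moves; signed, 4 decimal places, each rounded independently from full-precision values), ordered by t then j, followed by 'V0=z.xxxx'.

(0,0): Delta=-0.6355 Bond=32.3666
V0=0.5939

Risk-neutral probability p* = (R−d)/(u−d) = (1.07−0.65)/(1.09−0.65) = 0.9545.
At expiry t=1: V(1,0)=13.9800, V(1,1)=0.0000
Node (0,0) S=50.0000: V=(p*·0.0000+(1−p*)·13.9800)/1.07=0.5939; Δ=(0.0000−13.9800)/(54.5000−32.5000)=-0.6355; B=V−Δ·S=32.3666
Each (Δ,B) replicates both successor values, so the strategy is self-financing and V0 is arbitrage-free.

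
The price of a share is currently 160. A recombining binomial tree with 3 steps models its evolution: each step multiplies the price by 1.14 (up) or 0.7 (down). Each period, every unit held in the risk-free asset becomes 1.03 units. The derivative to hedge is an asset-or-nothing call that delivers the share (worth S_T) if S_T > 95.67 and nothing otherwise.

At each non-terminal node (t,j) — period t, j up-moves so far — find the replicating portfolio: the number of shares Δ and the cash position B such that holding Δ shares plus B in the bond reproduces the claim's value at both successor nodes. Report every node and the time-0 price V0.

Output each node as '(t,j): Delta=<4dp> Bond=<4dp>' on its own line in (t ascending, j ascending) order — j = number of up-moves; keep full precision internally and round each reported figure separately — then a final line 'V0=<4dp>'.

(0,0): Delta=1.4199 Bond=-79.4681
(1,0): Delta=2.1507 Bond=-163.7042
(1,1): Delta=1.2703 Bond=-54.5681
(2,0): Delta=0.0000 Bond=0.0000
(2,1): Delta=2.5909 Bond=-224.8205
(2,2): Delta=1.0000 Bond=0.0000
V0=147.7133

Risk-neutral probability p* = (R−d)/(u−d) = (1.03−0.7)/(1.14−0.7) = 0.7500.
Terminal payoffs: V(3,0)=0.0000, V(3,1)=0.0000, V(3,2)=145.5552, V(3,3)=237.0470
(2,0): S=78.4000. Δ = (V_up−V_dn)/(S_up−S_dn) = (0.0000−0.0000)/(89.3760−54.8800) = 0.0000. V = [p*·0.0000 + (1−p*)·0.0000]/1.03 = 0.0000. B = V − Δ·S = 0.0000.
(2,1): S=127.6800. Δ = (V_up−V_dn)/(S_up−S_dn) = (145.5552−0.0000)/(145.5552−89.3760) = 2.5909. V = [p*·145.5552 + (1−p*)·0.0000]/1.03 = 105.9868. B = V − Δ·S = -224.8205.
(2,2): S=207.9360. Δ = (V_up−V_dn)/(S_up−S_dn) = (237.0470−145.5552)/(237.0470−145.5552) = 1.0000. V = [p*·237.0470 + (1−p*)·145.5552]/1.03 = 207.9360. B = V − Δ·S = 0.0000.
(1,0): S=112.0000. Δ = (V_up−V_dn)/(S_up−S_dn) = (105.9868−0.0000)/(127.6800−78.4000) = 2.1507. V = [p*·105.9868 + (1−p*)·0.0000]/1.03 = 77.1749. B = V − Δ·S = -163.7042.
(1,1): S=182.4000. Δ = (V_up−V_dn)/(S_up−S_dn) = (207.9360−105.9868)/(207.9360−127.6800) = 1.2703. V = [p*·207.9360 + (1−p*)·105.9868]/1.03 = 177.1347. B = V − Δ·S = -54.5681.
(0,0): S=160.0000. Δ = (V_up−V_dn)/(S_up−S_dn) = (177.1347−77.1749)/(182.4000−112.0000) = 1.4199. V = [p*·177.1347 + (1−p*)·77.1749]/1.03 = 147.7133. B = V − Δ·S = -79.4681.
Root portfolio cost Δ·160+B reproduces V0=147.7133.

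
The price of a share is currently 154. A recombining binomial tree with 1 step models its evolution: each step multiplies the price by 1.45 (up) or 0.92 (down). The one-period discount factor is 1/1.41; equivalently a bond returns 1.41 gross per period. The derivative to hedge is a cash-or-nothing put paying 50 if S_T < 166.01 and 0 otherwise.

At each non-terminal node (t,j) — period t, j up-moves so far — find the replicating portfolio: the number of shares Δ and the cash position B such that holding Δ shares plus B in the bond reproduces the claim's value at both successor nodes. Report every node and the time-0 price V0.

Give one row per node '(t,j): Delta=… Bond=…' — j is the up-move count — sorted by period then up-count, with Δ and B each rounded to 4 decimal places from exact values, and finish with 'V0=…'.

Since d<R<u, set p* = (R−d)/(u−d) = 0.9245; price each node as the discounted p*-expectation of its children.
Terminal values V(1,·): V(1,0)=50.0000, V(1,1)=0.0000
Node (0,0) S=154.0000: V=(p*·0.0000+(1−p*)·50.0000)/1.41=2.6763; Δ=(0.0000−50.0000)/(223.3000−141.6800)=-0.6126; B=V−Δ·S=97.0159
Check: Δ(0,0)·S0 + B(0,0) = 2.6763 = V0.

(0,0): Delta=-0.6126 Bond=97.0159
V0=2.6763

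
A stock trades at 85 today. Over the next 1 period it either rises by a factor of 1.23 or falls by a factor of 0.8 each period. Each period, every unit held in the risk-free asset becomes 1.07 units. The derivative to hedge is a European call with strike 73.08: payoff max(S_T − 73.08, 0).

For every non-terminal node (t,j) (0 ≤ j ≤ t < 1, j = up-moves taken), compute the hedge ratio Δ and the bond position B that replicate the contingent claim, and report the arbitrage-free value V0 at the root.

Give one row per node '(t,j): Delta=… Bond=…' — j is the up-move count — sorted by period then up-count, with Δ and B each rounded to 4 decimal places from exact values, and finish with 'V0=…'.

Under the risk-neutral measure, an up-move has probability p* = (R−d)/(u−d) = 0.6279 and values discount at R = 1.07.
Terminal values V(1,·): V(1,0)=0.0000, V(1,1)=31.4700
Node (0,0) S=85.0000: V=(p*·31.4700+(1−p*)·0.0000)/1.07=18.4675; Δ=(31.4700−0.0000)/(104.5500−68.0000)=0.8610; B=V−Δ·S=-54.7185
The time-0 hedge costs 18.4675, which is the no-arbitrage price.

(0,0): Delta=0.8610 Bond=-54.7185
V0=18.4675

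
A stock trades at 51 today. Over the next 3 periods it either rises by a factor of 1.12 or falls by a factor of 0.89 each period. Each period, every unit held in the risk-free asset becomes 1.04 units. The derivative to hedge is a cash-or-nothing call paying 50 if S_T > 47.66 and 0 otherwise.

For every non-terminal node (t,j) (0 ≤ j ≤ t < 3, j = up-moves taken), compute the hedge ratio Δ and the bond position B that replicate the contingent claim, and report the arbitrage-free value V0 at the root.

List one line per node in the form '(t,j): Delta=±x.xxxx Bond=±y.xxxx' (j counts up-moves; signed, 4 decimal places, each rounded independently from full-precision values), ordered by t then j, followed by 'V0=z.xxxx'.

Under the risk-neutral measure, an up-move has probability p* = (R−d)/(u−d) = 0.6522 and values discount at R = 1.04.
At expiry t=3: V(3,0)=0.0000, V(3,1)=0.0000, V(3,2)=50.0000, V(3,3)=50.0000
Node (2,0) S=40.3971: V=(p*·0.0000+(1−p*)·0.0000)/1.04=0.0000; Δ=(0.0000−0.0000)/(45.2448−35.9534)=0.0000; B=V−Δ·S=0.0000
Node (2,1) S=50.8368: V=(p*·50.0000+(1−p*)·0.0000)/1.04=31.3545; Δ=(50.0000−0.0000)/(56.9372−45.2448)=4.2763; B=V−Δ·S=-186.0368
Node (2,2) S=63.9744: V=(p*·50.0000+(1−p*)·50.0000)/1.04=48.0769; Δ=(50.0000−50.0000)/(71.6513−56.9372)=0.0000; B=V−Δ·S=48.0769
Node (1,0) S=45.3900: V=(p*·31.3545+(1−p*)·0.0000)/1.04=19.6621; Δ=(31.3545−0.0000)/(50.8368−40.3971)=3.0034; B=V−Δ·S=-116.6619
Node (1,1) S=57.1200: V=(p*·48.0769+(1−p*)·31.3545)/1.04=40.6350; Δ=(48.0769−31.3545)/(63.9744−50.8368)=1.2729; B=V−Δ·S=-32.0711
Node (0,0) S=51.0000: V=(p*·40.6350+(1−p*)·19.6621)/1.04=32.0578; Δ=(40.6350−19.6621)/(57.1200−45.3900)=1.7880; B=V−Δ·S=-59.1288
Root portfolio cost Δ·51+B reproduces V0=32.0578.

(0,0): Delta=1.7880 Bond=-59.1288
(1,0): Delta=3.0034 Bond=-116.6619
(1,1): Delta=1.2729 Bond=-32.0711
(2,0): Delta=0.0000 Bond=0.0000
(2,1): Delta=4.2763 Bond=-186.0368
(2,2): Delta=0.0000 Bond=48.0769
V0=32.0578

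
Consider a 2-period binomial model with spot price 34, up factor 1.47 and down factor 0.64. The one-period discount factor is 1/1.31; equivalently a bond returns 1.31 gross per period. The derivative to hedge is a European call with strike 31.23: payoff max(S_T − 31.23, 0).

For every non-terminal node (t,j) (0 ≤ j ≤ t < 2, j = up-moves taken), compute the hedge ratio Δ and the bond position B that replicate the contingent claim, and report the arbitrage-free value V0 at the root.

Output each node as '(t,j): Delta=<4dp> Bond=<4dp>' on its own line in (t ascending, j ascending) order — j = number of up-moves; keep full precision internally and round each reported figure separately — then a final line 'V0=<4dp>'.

Under the risk-neutral measure, an up-move has probability p* = (R−d)/(u−d) = 0.8072 and values discount at R = 1.31.
Terminal payoffs: V(2,0)=0.0000, V(2,1)=0.7572, V(2,2)=42.2406
  t=1,j=0: stock 21.7600 → up 31.9872 (V=0.7572), down 13.9264 (V=0.0000). Price 0.4666; hedge Δ=0.0419, bond B=-0.4457.
  t=1,j=1: stock 49.9800 → up 73.4706 (V=42.2406), down 31.9872 (V=0.7572). Price 26.1403; hedge Δ=1.0000, bond B=-23.8397.
  t=0,j=0: stock 34.0000 → up 49.9800 (V=26.1403), down 21.7600 (V=0.4666). Price 16.1765; hedge Δ=0.9098, bond B=-14.7557.
Check: Δ(0,0)·S0 + B(0,0) = 16.1765 = V0.

(0,0): Delta=0.9098 Bond=-14.7557
(1,0): Delta=0.0419 Bond=-0.4457
(1,1): Delta=1.0000 Bond=-23.8397
V0=16.1765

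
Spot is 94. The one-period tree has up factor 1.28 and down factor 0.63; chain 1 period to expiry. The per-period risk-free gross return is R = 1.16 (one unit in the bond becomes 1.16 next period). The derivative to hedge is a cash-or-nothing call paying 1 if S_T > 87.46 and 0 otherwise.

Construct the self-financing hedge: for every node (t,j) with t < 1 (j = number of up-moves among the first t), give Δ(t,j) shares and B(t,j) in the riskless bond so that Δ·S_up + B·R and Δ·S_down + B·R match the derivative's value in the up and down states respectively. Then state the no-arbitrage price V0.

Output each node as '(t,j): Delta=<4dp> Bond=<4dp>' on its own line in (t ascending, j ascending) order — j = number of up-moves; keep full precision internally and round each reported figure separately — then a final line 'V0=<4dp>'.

The replicating-portfolio and risk-neutral prices coincide; use p* = (1.16−0.63)/(1.28−0.63) = 0.8154 for the latter.
Terminal payoffs: V(1,0)=0.0000, V(1,1)=1.0000
(0,0): S=94.0000. Δ = (V_up−V_dn)/(S_up−S_dn) = (1.0000−0.0000)/(120.3200−59.2200) = 0.0164. V = [p*·1.0000 + (1−p*)·0.0000]/1.16 = 0.7029. B = V − Δ·S = -0.8355.
Each (Δ,B) replicates both successor values, so the strategy is self-financing and V0 is arbitrage-free.

(0,0): Delta=0.0164 Bond=-0.8355
V0=0.7029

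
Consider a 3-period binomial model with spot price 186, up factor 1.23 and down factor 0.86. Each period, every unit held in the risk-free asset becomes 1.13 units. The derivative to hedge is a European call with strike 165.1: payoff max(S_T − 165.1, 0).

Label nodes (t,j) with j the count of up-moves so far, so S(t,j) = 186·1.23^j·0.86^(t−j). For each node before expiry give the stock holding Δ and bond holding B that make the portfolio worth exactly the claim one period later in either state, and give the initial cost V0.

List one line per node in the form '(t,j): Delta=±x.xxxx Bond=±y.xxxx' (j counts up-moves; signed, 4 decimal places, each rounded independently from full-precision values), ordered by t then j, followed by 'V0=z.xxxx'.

(0,0): Delta=0.9611 Bond=-106.5476
(1,0): Delta=0.8109 Bond=-96.3721
(1,1): Delta=1.0000 Bond=-129.2975
(2,0): Delta=0.0807 Bond=-8.4451
(2,1): Delta=1.0000 Bond=-146.1062
(2,2): Delta=1.0000 Bond=-146.1062
V0=72.2177

No-arbitrage ⇒ martingale measure with p* = (R−d)/(u−d) = 0.7297.
At expiry t=3: V(3,0)=0.0000, V(3,1)=4.1057, V(3,2)=76.9035, V(3,3)=181.0213
(2,0): S=137.5656. Δ = (V_up−V_dn)/(S_up−S_dn) = (4.1057−0.0000)/(169.2057−118.3064) = 0.0807. V = [p*·4.1057 + (1−p*)·0.0000]/1.13 = 2.6514. B = V − Δ·S = -8.4451.
(2,1): S=196.7508. Δ = (V_up−V_dn)/(S_up−S_dn) = (76.9035−4.1057)/(242.0035−169.2057) = 1.0000. V = [p*·76.9035 + (1−p*)·4.1057]/1.13 = 50.6446. B = V − Δ·S = -146.1062.
(2,2): S=281.3994. Δ = (V_up−V_dn)/(S_up−S_dn) = (181.0213−76.9035)/(346.1213−242.0035) = 1.0000. V = [p*·181.0213 + (1−p*)·76.9035]/1.13 = 135.2932. B = V − Δ·S = -146.1062.
(1,0): S=159.9600. Δ = (V_up−V_dn)/(S_up−S_dn) = (50.6446−2.6514)/(196.7508−137.5656) = 0.8109. V = [p*·50.6446 + (1−p*)·2.6514]/1.13 = 33.3393. B = V − Δ·S = -96.3721.
(1,1): S=228.7800. Δ = (V_up−V_dn)/(S_up−S_dn) = (135.2932−50.6446)/(281.3994−196.7508) = 1.0000. V = [p*·135.2932 + (1−p*)·50.6446]/1.13 = 99.4825. B = V − Δ·S = -129.2975.
(0,0): S=186.0000. Δ = (V_up−V_dn)/(S_up−S_dn) = (99.4825−33.3393)/(228.7800−159.9600) = 0.9611. V = [p*·99.4825 + (1−p*)·33.3393]/1.13 = 72.2177. B = V − Δ·S = -106.5476.
Self-financing check: at every node Δ·S+B equals the discounted successor values.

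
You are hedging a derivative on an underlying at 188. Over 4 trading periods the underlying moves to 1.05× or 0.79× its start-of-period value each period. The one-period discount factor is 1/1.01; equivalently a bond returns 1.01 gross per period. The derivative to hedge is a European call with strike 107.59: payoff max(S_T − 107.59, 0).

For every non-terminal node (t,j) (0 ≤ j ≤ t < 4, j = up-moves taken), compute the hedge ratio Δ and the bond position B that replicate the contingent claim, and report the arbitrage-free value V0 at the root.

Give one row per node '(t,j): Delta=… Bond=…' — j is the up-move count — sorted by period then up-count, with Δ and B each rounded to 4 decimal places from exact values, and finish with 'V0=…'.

(0,0): Delta=0.9860 Bond=-100.6221
(1,0): Delta=0.9177 Bond=-91.4795
(1,1): Delta=0.9954 Bond=-103.4736
(2,0): Delta=0.5978 Bond=-54.8609
(2,1): Delta=0.9614 Bond=-99.2186
(2,2): Delta=1.0000 Bond=-105.4701
(3,0): Delta=0.0000 Bond=0.0000
(3,1): Delta=0.6796 Bond=-65.4840
(3,2): Delta=1.0000 Bond=-106.5248
(3,3): Delta=1.0000 Bond=-106.5248
V0=84.7482

The replicating-portfolio and risk-neutral prices coincide; use p* = (1.01−0.79)/(1.05−0.79) = 0.8462 for the latter.
Terminal payoffs: V(4,0)=0.0000, V(4,1)=0.0000, V(4,2)=21.7672, V(4,3)=64.3405, V(4,4)=120.9252
Node (3,0) S=92.6913: V=(p*·0.0000+(1−p*)·0.0000)/1.01=0.0000; Δ=(0.0000−0.0000)/(97.3259−73.2262)=0.0000; B=V−Δ·S=0.0000
Node (3,1) S=123.1973: V=(p*·21.7672+(1−p*)·0.0000)/1.01=18.2360; Δ=(21.7672−0.0000)/(129.3572−97.3259)=0.6796; B=V−Δ·S=-65.4840
Node (3,2) S=163.7433: V=(p*·64.3405+(1−p*)·21.7672)/1.01=57.2185; Δ=(64.3405−21.7672)/(171.9305−129.3572)=1.0000; B=V−Δ·S=-106.5248
Node (3,3) S=217.6335: V=(p*·120.9252+(1−p*)·64.3405)/1.01=111.1087; Δ=(120.9252−64.3405)/(228.5152−171.9305)=1.0000; B=V−Δ·S=-106.5248
Node (2,0) S=117.3308: V=(p*·18.2360+(1−p*)·0.0000)/1.01=15.2777; Δ=(18.2360−0.0000)/(123.1973−92.6913)=0.5978; B=V−Δ·S=-54.8609
Node (2,1) S=155.9460: V=(p*·57.2185+(1−p*)·18.2360)/1.01=50.7141; Δ=(57.2185−18.2360)/(163.7433−123.1973)=0.9614; B=V−Δ·S=-99.2186
Node (2,2) S=207.2700: V=(p*·111.1087+(1−p*)·57.2185)/1.01=101.7999; Δ=(111.1087−57.2185)/(217.6335−163.7433)=1.0000; B=V−Δ·S=-105.4701
Node (1,0) S=148.5200: V=(p*·50.7141+(1−p*)·15.2777)/1.01=44.8142; Δ=(50.7141−15.2777)/(155.9460−117.3308)=0.9177; B=V−Δ·S=-91.4795
Node (1,1) S=197.4000: V=(p*·101.7999+(1−p*)·50.7141)/1.01=93.0105; Δ=(101.7999−50.7141)/(207.2700−155.9460)=0.9954; B=V−Δ·S=-103.4736
Node (0,0) S=188.0000: V=(p*·93.0105+(1−p*)·44.8142)/1.01=84.7482; Δ=(93.0105−44.8142)/(197.4000−148.5200)=0.9860; B=V−Δ·S=-100.6221
Root portfolio cost Δ·188+B reproduces V0=84.7482.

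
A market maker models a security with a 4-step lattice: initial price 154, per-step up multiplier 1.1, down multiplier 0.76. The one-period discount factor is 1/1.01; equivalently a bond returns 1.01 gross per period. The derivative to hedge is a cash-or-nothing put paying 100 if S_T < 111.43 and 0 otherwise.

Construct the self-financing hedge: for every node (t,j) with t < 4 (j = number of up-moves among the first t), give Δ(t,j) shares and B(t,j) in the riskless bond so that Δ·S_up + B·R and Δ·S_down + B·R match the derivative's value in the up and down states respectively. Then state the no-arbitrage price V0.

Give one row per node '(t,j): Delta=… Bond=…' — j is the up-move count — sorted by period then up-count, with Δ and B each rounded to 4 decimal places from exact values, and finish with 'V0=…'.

(0,0): Delta=-0.7959 Bond=150.1216
(1,0): Delta=-1.3319 Bond=214.3576
(1,1): Delta=-0.6626 Bond=129.0383
(2,0): Delta=0.0000 Bond=98.0296
(2,1): Delta=-1.6632 Bond=259.1509
(2,2): Delta=-0.4137 Bond=83.9527
(3,0): Delta=0.0000 Bond=99.0099
(3,1): Delta=0.0000 Bond=99.0099
(3,2): Delta=-2.0768 Bond=320.3262
(3,3): Delta=0.0000 Bond=0.0000
V0=27.5573

No-arbitrage ⇒ martingale measure with p* = (R−d)/(u−d) = 0.7353.
At expiry t=4: V(4,0)=100.0000, V(4,1)=100.0000, V(4,2)=100.0000, V(4,3)=0.0000, V(4,4)=0.0000
  t=3,j=0: stock 67.6023 → up 74.3625 (V=100.0000), down 51.3778 (V=100.0000). Price 99.0099; hedge Δ=0.0000, bond B=99.0099.
  t=3,j=1: stock 97.8454 → up 107.6300 (V=100.0000), down 74.3625 (V=100.0000). Price 99.0099; hedge Δ=0.0000, bond B=99.0099.
  t=3,j=2: stock 141.6184 → up 155.7802 (V=0.0000), down 107.6300 (V=100.0000). Price 26.2085; hedge Δ=-2.0768, bond B=320.3262.
  t=3,j=3: stock 204.9740 → up 225.4714 (V=0.0000), down 155.7802 (V=0.0000). Price 0.0000; hedge Δ=0.0000, bond B=0.0000.
  t=2,j=0: stock 88.9504 → up 97.8454 (V=99.0099), down 67.6023 (V=99.0099). Price 98.0296; hedge Δ=0.0000, bond B=98.0296.
  t=2,j=1: stock 128.7440 → up 141.6184 (V=26.2085), down 97.8454 (V=99.0099). Price 45.0292; hedge Δ=-1.6632, bond B=259.1509.
  t=2,j=2: stock 186.3400 → up 204.9740 (V=0.0000), down 141.6184 (V=26.2085). Price 6.8689; hedge Δ=-0.4137, bond B=83.9527.
  t=1,j=0: stock 117.0400 → up 128.7440 (V=45.0292), down 88.9504 (V=98.0296). Price 58.4740; hedge Δ=-1.3319, bond B=214.3576.
  t=1,j=1: stock 169.4000 → up 186.3400 (V=6.8689), down 128.7440 (V=45.0292). Price 16.8021; hedge Δ=-0.6626, bond B=129.0383.
  t=0,j=0: stock 154.0000 → up 169.4000 (V=16.8021), down 117.0400 (V=58.4740). Price 27.5573; hedge Δ=-0.7959, bond B=150.1216.
Root portfolio cost Δ·154+B reproduces V0=27.5573.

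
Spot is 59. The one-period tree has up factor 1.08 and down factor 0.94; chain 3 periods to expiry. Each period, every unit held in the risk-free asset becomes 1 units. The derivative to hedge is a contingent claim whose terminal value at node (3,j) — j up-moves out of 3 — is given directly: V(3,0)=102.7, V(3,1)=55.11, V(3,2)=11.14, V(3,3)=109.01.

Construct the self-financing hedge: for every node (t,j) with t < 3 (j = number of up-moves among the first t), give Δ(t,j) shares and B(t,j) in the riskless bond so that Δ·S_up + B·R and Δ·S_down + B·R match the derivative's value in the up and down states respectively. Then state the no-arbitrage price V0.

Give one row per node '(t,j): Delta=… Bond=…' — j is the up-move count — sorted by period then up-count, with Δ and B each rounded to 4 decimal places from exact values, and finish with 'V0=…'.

Risk-neutral probability p* = (R−d)/(u−d) = (1−0.94)/(1.08−0.94) = 0.4286.
Payoff layer (t=3): V(3,0)=102.7000, V(3,1)=55.1100, V(3,2)=11.1400, V(3,3)=109.0100
(2,0): S=52.1324. Δ = (V_up−V_dn)/(S_up−S_dn) = (55.1100−102.7000)/(56.3030−49.0045) = -6.5205. V = [p*·55.1100 + (1−p*)·102.7000]/1 = 82.3043. B = V − Δ·S = 422.2329.
(2,1): S=59.8968. Δ = (V_up−V_dn)/(S_up−S_dn) = (11.1400−55.1100)/(64.6885−56.3030) = -5.2435. V = [p*·11.1400 + (1−p*)·55.1100]/1 = 36.2657. B = V − Δ·S = 350.3371.
(2,2): S=68.8176. Δ = (V_up−V_dn)/(S_up−S_dn) = (109.0100−11.1400)/(74.3230−64.6885) = 10.1583. V = [p*·109.0100 + (1−p*)·11.1400]/1 = 53.0843. B = V − Δ·S = -645.9871.
(1,0): S=55.4600. Δ = (V_up−V_dn)/(S_up−S_dn) = (36.2657−82.3043)/(59.8968−52.1324) = -5.9294. V = [p*·36.2657 + (1−p*)·82.3043]/1 = 62.5735. B = V − Δ·S = 391.4204.
(1,1): S=63.7200. Δ = (V_up−V_dn)/(S_up−S_dn) = (53.0843−36.2657)/(68.8176−59.8968) = 1.8853. V = [p*·53.0843 + (1−p*)·36.2657]/1 = 43.4737. B = V − Δ·S = -76.6590.
(0,0): S=59.0000. Δ = (V_up−V_dn)/(S_up−S_dn) = (43.4737−62.5735)/(63.7200−55.4600) = -2.3123. V = [p*·43.4737 + (1−p*)·62.5735]/1 = 54.3878. B = V − Δ·S = 190.8150.
The time-0 hedge costs 54.3878, which is the no-arbitrage price.

(0,0): Delta=-2.3123 Bond=190.8150
(1,0): Delta=-5.9294 Bond=391.4204
(1,1): Delta=1.8853 Bond=-76.6590
(2,0): Delta=-6.5205 Bond=422.2329
(2,1): Delta=-5.2435 Bond=350.3371
(2,2): Delta=10.1583 Bond=-645.9871
V0=54.3878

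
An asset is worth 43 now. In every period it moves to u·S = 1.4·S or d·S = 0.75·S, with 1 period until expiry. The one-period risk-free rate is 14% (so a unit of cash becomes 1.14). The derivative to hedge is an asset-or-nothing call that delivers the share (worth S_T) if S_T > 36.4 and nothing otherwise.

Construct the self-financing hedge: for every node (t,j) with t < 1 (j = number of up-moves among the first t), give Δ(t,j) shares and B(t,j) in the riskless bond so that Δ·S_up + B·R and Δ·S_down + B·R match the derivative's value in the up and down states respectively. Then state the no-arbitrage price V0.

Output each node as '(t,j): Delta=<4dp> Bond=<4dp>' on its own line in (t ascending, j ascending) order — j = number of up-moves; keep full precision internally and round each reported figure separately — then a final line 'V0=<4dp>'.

Since d<R<u, set p* = (R−d)/(u−d) = 0.6000; price each node as the discounted p*-expectation of its children.
Terminal values V(1,·): V(1,0)=0.0000, V(1,1)=60.2000
(0,0): S=43.0000. Δ = (V_up−V_dn)/(S_up−S_dn) = (60.2000−0.0000)/(60.2000−32.2500) = 2.1538. V = [p*·60.2000 + (1−p*)·0.0000]/1.14 = 31.6842. B = V − Δ·S = -60.9312.
Each (Δ,B) replicates both successor values, so the strategy is self-financing and V0 is arbitrage-free.

(0,0): Delta=2.1538 Bond=-60.9312
V0=31.6842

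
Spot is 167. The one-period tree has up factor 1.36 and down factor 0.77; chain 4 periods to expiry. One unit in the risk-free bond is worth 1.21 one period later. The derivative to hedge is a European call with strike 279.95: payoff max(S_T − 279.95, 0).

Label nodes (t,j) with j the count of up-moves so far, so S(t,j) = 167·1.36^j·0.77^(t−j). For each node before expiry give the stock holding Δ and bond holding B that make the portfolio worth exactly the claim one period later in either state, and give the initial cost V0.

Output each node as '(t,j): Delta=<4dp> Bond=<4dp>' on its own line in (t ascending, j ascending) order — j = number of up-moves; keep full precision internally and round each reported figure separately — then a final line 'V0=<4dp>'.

No-arbitrage ⇒ martingale measure with p* = (R−d)/(u−d) = 0.7458.
Terminal payoffs: V(4,0)=0.0000, V(4,1)=0.0000, V(4,2)=0.0000, V(4,3)=43.5125, V(4,4)=291.3604
  t=3,j=0: stock 76.2410 → up 103.6878 (V=0.0000), down 58.7056 (V=0.0000). Price 0.0000; hedge Δ=0.0000, bond B=0.0000.
  t=3,j=1: stock 134.6594 → up 183.1368 (V=0.0000), down 103.6878 (V=0.0000). Price 0.0000; hedge Δ=0.0000, bond B=0.0000.
  t=3,j=2: stock 237.8401 → up 323.4625 (V=43.5125), down 183.1368 (V=0.0000). Price 26.8182; hedge Δ=0.3101, bond B=-46.9318.
  t=3,j=3: stock 420.0812 → up 571.3104 (V=291.3604), down 323.4625 (V=43.5125). Price 188.7175; hedge Δ=1.0000, bond B=-231.3636.
  t=2,j=0: stock 99.0143 → up 134.6594 (V=0.0000), down 76.2410 (V=0.0000). Price 0.0000; hedge Δ=0.0000, bond B=0.0000.
  t=2,j=1: stock 174.8824 → up 237.8401 (V=26.8182), down 134.6594 (V=0.0000). Price 16.5289; hedge Δ=0.2599, bond B=-28.9256.
  t=2,j=2: stock 308.8832 → up 420.0812 (V=188.7175), down 237.8401 (V=26.8182). Price 121.9477; hedge Δ=0.8884, bond B=-152.4580.
  t=1,j=0: stock 128.5900 → up 174.8824 (V=16.5289), down 99.0143 (V=0.0000). Price 10.1873; hedge Δ=0.2179, bond B=-17.8278.
  t=1,j=1: stock 227.1200 → up 308.8832 (V=121.9477), down 174.8824 (V=16.5289). Price 78.6333; hedge Δ=0.7867, bond B=-100.0425.
  t=0,j=0: stock 167.0000 → up 227.1200 (V=78.6333), down 128.5900 (V=10.1873). Price 50.6048; hedge Δ=0.6947, bond B=-65.4054.
Self-financing check: at every node Δ·S+B equals the discounted successor values.

(0,0): Delta=0.6947 Bond=-65.4054
(1,0): Delta=0.2179 Bond=-17.8278
(1,1): Delta=0.7867 Bond=-100.0425
(2,0): Delta=0.0000 Bond=0.0000
(2,1): Delta=0.2599 Bond=-28.9256
(2,2): Delta=0.8884 Bond=-152.4580
(3,0): Delta=0.0000 Bond=0.0000
(3,1): Delta=0.0000 Bond=0.0000
(3,2): Delta=0.3101 Bond=-46.9318
(3,3): Delta=1.0000 Bond=-231.3636
V0=50.6048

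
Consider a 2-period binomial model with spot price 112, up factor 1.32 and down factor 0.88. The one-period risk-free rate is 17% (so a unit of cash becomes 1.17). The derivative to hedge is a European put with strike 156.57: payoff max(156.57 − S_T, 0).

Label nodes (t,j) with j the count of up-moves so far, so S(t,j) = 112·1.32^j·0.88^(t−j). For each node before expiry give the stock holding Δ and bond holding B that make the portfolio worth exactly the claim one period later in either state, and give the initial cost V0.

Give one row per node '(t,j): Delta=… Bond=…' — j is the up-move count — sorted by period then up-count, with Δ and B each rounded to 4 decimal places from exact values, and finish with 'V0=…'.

(0,0): Delta=-0.5590 Bond=77.2271
(1,0): Delta=-1.0000 Bond=133.8205
(1,1): Delta=-0.4069 Bond=67.8738
V0=14.6189

Risk-neutral probability p* = (R−d)/(u−d) = (1.17−0.88)/(1.32−0.88) = 0.6591.
Payoff layer (t=2): V(2,0)=69.8372, V(2,1)=26.4708, V(2,2)=0.0000
Node (1,0) S=98.5600: V=(p*·26.4708+(1−p*)·69.8372)/1.17=35.2605; Δ=(26.4708−69.8372)/(130.0992−86.7328)=-1.0000; B=V−Δ·S=133.8205
Node (1,1) S=147.8400: V=(p*·0.0000+(1−p*)·26.4708)/1.17=7.7129; Δ=(0.0000−26.4708)/(195.1488−130.0992)=-0.4069; B=V−Δ·S=67.8738
Node (0,0) S=112.0000: V=(p*·7.7129+(1−p*)·35.2605)/1.17=14.6189; Δ=(7.7129−35.2605)/(147.8400−98.5600)=-0.5590; B=V−Δ·S=77.2271
Root portfolio cost Δ·112+B reproduces V0=14.6189.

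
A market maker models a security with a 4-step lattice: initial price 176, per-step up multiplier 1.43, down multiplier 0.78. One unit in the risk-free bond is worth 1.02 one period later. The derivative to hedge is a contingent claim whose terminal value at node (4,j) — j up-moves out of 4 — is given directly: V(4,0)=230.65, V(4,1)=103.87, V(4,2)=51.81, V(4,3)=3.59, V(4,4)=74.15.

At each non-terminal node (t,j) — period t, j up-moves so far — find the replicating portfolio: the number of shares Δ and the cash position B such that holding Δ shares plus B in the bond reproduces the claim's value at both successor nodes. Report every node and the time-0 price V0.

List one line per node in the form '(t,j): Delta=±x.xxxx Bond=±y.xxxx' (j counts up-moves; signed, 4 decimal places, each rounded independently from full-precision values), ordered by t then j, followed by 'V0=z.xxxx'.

The replicating-portfolio and risk-neutral prices coincide; use p* = (1.02−0.78)/(1.43−0.78) = 0.3692 for the latter.
At expiry t=4: V(4,0)=230.6500, V(4,1)=103.8700, V(4,2)=51.8100, V(4,3)=3.5900, V(4,4)=74.1500
Node (3,0) S=83.5212: V=(p*·103.8700+(1−p*)·230.6500)/1.02=180.2342; Δ=(103.8700−230.6500)/(119.4352−65.1465)=-2.3353; B=V−Δ·S=375.2804
Node (3,1) S=153.1221: V=(p*·51.8100+(1−p*)·103.8700)/1.02=82.9881; Δ=(51.8100−103.8700)/(218.9646−119.4352)=-0.5231; B=V−Δ·S=163.0804
Node (3,2) S=280.7239: V=(p*·3.5900+(1−p*)·51.8100)/1.02=33.3389; Δ=(3.5900−51.8100)/(401.4351−218.9646)=-0.2643; B=V−Δ·S=107.5235
Node (3,3) S=514.6604: V=(p*·74.1500+(1−p*)·3.5900)/1.02=29.0617; Δ=(74.1500−3.5900)/(735.9644−401.4351)=0.2109; B=V−Δ·S=-79.4922
Node (2,0) S=107.0784: V=(p*·82.9881+(1−p*)·180.2342)/1.02=141.4980; Δ=(82.9881−180.2342)/(153.1221−83.5212)=-1.3972; B=V−Δ·S=291.1075
Node (2,1) S=196.3104: V=(p*·33.3389+(1−p*)·82.9881)/1.02=63.3883; Δ=(33.3389−82.9881)/(280.7239−153.1221)=-0.3891; B=V−Δ·S=139.7717
Node (2,2) S=359.9024: V=(p*·29.0617+(1−p*)·33.3389)/1.02=31.1369; Δ=(29.0617−33.3389)/(514.6604−280.7239)=-0.0183; B=V−Δ·S=37.7172
Node (1,0) S=137.2800: V=(p*·63.3883+(1−p*)·141.4980)/1.02=110.4485; Δ=(63.3883−141.4980)/(196.3104−107.0784)=-0.8754; B=V−Δ·S=230.6173
Node (1,1) S=251.6800: V=(p*·31.1369+(1−p*)·63.3883)/1.02=50.4707; Δ=(31.1369−63.3883)/(359.9024−196.3104)=-0.1971; B=V−Δ·S=100.0883
Node (0,0) S=176.0000: V=(p*·50.4707+(1−p*)·110.4485)/1.02=86.5714; Δ=(50.4707−110.4485)/(251.6800−137.2800)=-0.5243; B=V−Δ·S=178.8451
Root portfolio cost Δ·176+B reproduces V0=86.5714.

(0,0): Delta=-0.5243 Bond=178.8451
(1,0): Delta=-0.8754 Bond=230.6173
(1,1): Delta=-0.1971 Bond=100.0883
(2,0): Delta=-1.3972 Bond=291.1075
(2,1): Delta=-0.3891 Bond=139.7717
(2,2): Delta=-0.0183 Bond=37.7172
(3,0): Delta=-2.3353 Bond=375.2804
(3,1): Delta=-0.5231 Bond=163.0804
(3,2): Delta=-0.2643 Bond=107.5235
(3,3): Delta=0.2109 Bond=-79.4922
V0=86.5714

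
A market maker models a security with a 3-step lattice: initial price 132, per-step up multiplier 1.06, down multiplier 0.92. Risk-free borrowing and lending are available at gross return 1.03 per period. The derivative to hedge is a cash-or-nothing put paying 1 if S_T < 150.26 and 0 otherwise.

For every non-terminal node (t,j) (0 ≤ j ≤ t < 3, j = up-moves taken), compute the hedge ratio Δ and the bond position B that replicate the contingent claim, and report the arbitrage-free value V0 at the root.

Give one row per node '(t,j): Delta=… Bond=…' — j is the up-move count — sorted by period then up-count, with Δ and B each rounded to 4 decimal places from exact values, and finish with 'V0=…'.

(0,0): Delta=-0.0315 Bond=4.6277
(1,0): Delta=0.0000 Bond=0.9426
(1,1): Delta=-0.0389 Bond=5.8095
(2,0): Delta=0.0000 Bond=0.9709
(2,1): Delta=0.0000 Bond=0.9709
(2,2): Delta=-0.0482 Bond=7.3509
V0=0.4712

Since d<R<u, set p* = (R−d)/(u−d) = 0.7857; price each node as the discounted p*-expectation of its children.
Payoff layer (t=3): V(3,0)=1.0000, V(3,1)=1.0000, V(3,2)=1.0000, V(3,3)=0.0000
  t=2,j=0: stock 111.7248 → up 118.4283 (V=1.0000), down 102.7868 (V=1.0000). Price 0.9709; hedge Δ=0.0000, bond B=0.9709.
  t=2,j=1: stock 128.7264 → up 136.4500 (V=1.0000), down 118.4283 (V=1.0000). Price 0.9709; hedge Δ=0.0000, bond B=0.9709.
  t=2,j=2: stock 148.3152 → up 157.2141 (V=0.0000), down 136.4500 (V=1.0000). Price 0.2080; hedge Δ=-0.0482, bond B=7.3509.
  t=1,j=0: stock 121.4400 → up 128.7264 (V=0.9709), down 111.7248 (V=0.9709). Price 0.9426; hedge Δ=0.0000, bond B=0.9426.
  t=1,j=1: stock 139.9200 → up 148.3152 (V=0.2080), down 128.7264 (V=0.9709). Price 0.3607; hedge Δ=-0.0389, bond B=5.8095.
  t=0,j=0: stock 132.0000 → up 139.9200 (V=0.3607), down 121.4400 (V=0.9426). Price 0.4712; hedge Δ=-0.0315, bond B=4.6277.
The time-0 hedge costs 0.4712, which is the no-arbitrage price.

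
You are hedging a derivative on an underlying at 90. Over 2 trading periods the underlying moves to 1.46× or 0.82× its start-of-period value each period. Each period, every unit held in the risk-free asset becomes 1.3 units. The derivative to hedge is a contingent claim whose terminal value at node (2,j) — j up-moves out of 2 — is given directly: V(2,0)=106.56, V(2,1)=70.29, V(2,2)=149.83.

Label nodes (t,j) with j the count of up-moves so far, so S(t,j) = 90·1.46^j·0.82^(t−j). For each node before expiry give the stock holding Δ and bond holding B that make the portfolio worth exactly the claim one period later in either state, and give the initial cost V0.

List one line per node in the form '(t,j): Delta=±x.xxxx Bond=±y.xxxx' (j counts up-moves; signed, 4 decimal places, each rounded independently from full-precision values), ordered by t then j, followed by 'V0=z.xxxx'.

The replicating-portfolio and risk-neutral prices coincide; use p* = (1.3−0.82)/(1.46−0.82) = 0.7500 for the latter.
Payoff layer (t=2): V(2,0)=106.5600, V(2,1)=70.2900, V(2,2)=149.8300
(1,0): S=73.8000. Δ = (V_up−V_dn)/(S_up−S_dn) = (70.2900−106.5600)/(107.7480−60.5160) = -0.7679. V = [p*·70.2900 + (1−p*)·106.5600]/1.3 = 61.0442. B = V − Δ·S = 117.7161.
(1,1): S=131.4000. Δ = (V_up−V_dn)/(S_up−S_dn) = (149.8300−70.2900)/(191.8440−107.7480) = 0.9458. V = [p*·149.8300 + (1−p*)·70.2900]/1.3 = 99.9577. B = V − Δ·S = -24.3236.
(0,0): S=90.0000. Δ = (V_up−V_dn)/(S_up−S_dn) = (99.9577−61.0442)/(131.4000−73.8000) = 0.6756. V = [p*·99.9577 + (1−p*)·61.0442]/1.3 = 69.4072. B = V − Δ·S = 8.6049.
Check: Δ(0,0)·S0 + B(0,0) = 69.4072 = V0.

(0,0): Delta=0.6756 Bond=8.6049
(1,0): Delta=-0.7679 Bond=117.7161
(1,1): Delta=0.9458 Bond=-24.3236
V0=69.4072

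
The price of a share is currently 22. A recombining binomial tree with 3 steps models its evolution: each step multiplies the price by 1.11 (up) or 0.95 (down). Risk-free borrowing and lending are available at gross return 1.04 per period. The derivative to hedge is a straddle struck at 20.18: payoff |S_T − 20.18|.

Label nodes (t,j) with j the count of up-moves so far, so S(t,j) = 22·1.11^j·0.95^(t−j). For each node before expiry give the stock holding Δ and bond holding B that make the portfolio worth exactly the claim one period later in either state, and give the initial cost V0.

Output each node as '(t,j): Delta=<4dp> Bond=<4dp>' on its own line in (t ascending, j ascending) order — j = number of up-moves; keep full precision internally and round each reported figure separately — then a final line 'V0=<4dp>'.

Risk-neutral probability p* = (R−d)/(u−d) = (1.04−0.95)/(1.11−0.95) = 0.5625.
At expiry t=3: V(3,0)=1.3178, V(3,1)=1.8590, V(3,2)=5.5709, V(3,3)=9.9079
Node (2,0) S=19.8550: V=(p*·1.8590+(1−p*)·1.3178)/1.04=1.5598; Δ=(1.8590−1.3178)/(22.0391−18.8622)=0.1704; B=V−Δ·S=-1.8233
Node (2,1) S=23.1990: V=(p*·5.5709+(1−p*)·1.8590)/1.04=3.7952; Δ=(5.5709−1.8590)/(25.7509−22.0390)=1.0000; B=V−Δ·S=-19.4038
Node (2,2) S=27.1062: V=(p*·9.9079+(1−p*)·5.5709)/1.04=7.7024; Δ=(9.9079−5.5709)/(30.0879−25.7509)=1.0000; B=V−Δ·S=-19.4038
Node (1,0) S=20.9000: V=(p*·3.7952+(1−p*)·1.5598)/1.04=2.7088; Δ=(3.7952−1.5598)/(23.1990−19.8550)=0.6685; B=V−Δ·S=-11.2619
Node (1,1) S=24.4200: V=(p*·7.7024+(1−p*)·3.7952)/1.04=5.7625; Δ=(7.7024−3.7952)/(27.1062−23.1990)=1.0000; B=V−Δ·S=-18.6575
Node (0,0) S=22.0000: V=(p*·5.7625+(1−p*)·2.7088)/1.04=4.2563; Δ=(5.7625−2.7088)/(24.4200−20.9000)=0.8675; B=V−Δ·S=-14.8288
Root portfolio cost Δ·22+B reproduces V0=4.2563.

(0,0): Delta=0.8675 Bond=-14.8288
(1,0): Delta=0.6685 Bond=-11.2619
(1,1): Delta=1.0000 Bond=-18.6575
(2,0): Delta=0.1704 Bond=-1.8233
(2,1): Delta=1.0000 Bond=-19.4038
(2,2): Delta=1.0000 Bond=-19.4038
V0=4.2563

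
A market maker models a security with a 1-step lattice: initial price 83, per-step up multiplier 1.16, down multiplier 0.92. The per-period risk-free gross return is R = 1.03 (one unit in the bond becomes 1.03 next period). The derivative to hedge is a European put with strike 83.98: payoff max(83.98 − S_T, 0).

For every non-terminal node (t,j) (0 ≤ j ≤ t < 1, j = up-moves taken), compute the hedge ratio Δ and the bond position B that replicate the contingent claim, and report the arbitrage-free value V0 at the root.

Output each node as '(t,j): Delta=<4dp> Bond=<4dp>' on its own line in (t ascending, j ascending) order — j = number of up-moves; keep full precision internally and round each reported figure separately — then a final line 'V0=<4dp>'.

(0,0): Delta=-0.3825 Bond=35.7573
V0=4.0073

The replicating-portfolio and risk-neutral prices coincide; use p* = (1.03−0.92)/(1.16−0.92) = 0.4583 for the latter.
At expiry t=1: V(1,0)=7.6200, V(1,1)=0.0000
(0,0): S=83.0000. Δ = (V_up−V_dn)/(S_up−S_dn) = (0.0000−7.6200)/(96.2800−76.3600) = -0.3825. V = [p*·0.0000 + (1−p*)·7.6200]/1.03 = 4.0073. B = V − Δ·S = 35.7573.
Check: Δ(0,0)·S0 + B(0,0) = 4.0073 = V0.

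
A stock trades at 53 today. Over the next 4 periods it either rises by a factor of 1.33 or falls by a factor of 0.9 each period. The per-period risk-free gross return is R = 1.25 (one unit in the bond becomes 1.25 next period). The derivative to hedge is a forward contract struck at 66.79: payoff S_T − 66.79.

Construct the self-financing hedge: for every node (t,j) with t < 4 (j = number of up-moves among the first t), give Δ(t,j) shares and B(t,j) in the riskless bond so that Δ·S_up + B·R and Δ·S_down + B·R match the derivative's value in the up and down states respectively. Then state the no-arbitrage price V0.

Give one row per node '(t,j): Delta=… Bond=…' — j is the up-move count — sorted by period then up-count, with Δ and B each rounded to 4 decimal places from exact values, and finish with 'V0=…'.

(0,0): Delta=1.0000 Bond=-27.3572
(1,0): Delta=1.0000 Bond=-34.1965
(1,1): Delta=1.0000 Bond=-34.1965
(2,0): Delta=1.0000 Bond=-42.7456
(2,1): Delta=1.0000 Bond=-42.7456
(2,2): Delta=1.0000 Bond=-42.7456
(3,0): Delta=1.0000 Bond=-53.4320
(3,1): Delta=1.0000 Bond=-53.4320
(3,2): Delta=1.0000 Bond=-53.4320
(3,3): Delta=1.0000 Bond=-53.4320
V0=25.6428

Under the risk-neutral measure, an up-move has probability p* = (R−d)/(u−d) = 0.8140 and values discount at R = 1.25.
Terminal values V(4,·): V(4,0)=-32.0167, V(4,1)=-15.4028, V(4,2)=9.1489, V(4,3)=45.4308, V(4,4)=99.0474
Node (3,0) S=38.6370: V=(p*·-15.4028+(1−p*)·-32.0167)/1.25=-14.7950; Δ=(-15.4028−-32.0167)/(51.3872−34.7733)=1.0000; B=V−Δ·S=-53.4320
Node (3,1) S=57.0969: V=(p*·9.1489+(1−p*)·-15.4028)/1.25=3.6649; Δ=(9.1489−-15.4028)/(75.9389−51.3872)=1.0000; B=V−Δ·S=-53.4320
Node (3,2) S=84.3765: V=(p*·45.4308+(1−p*)·9.1489)/1.25=30.9445; Δ=(45.4308−9.1489)/(112.2208−75.9389)=1.0000; B=V−Δ·S=-53.4320
Node (3,3) S=124.6898: V=(p*·99.0474+(1−p*)·45.4308)/1.25=71.2578; Δ=(99.0474−45.4308)/(165.8374−112.2208)=1.0000; B=V−Δ·S=-53.4320
Node (2,0) S=42.9300: V=(p*·3.6649+(1−p*)·-14.7950)/1.25=0.1844; Δ=(3.6649−-14.7950)/(57.0969−38.6370)=1.0000; B=V−Δ·S=-42.7456
Node (2,1) S=63.4410: V=(p*·30.9445+(1−p*)·3.6649)/1.25=20.6954; Δ=(30.9445−3.6649)/(84.3765−57.0969)=1.0000; B=V−Δ·S=-42.7456
Node (2,2) S=93.7517: V=(p*·71.2578+(1−p*)·30.9445)/1.25=51.0061; Δ=(71.2578−30.9445)/(124.6898−84.3765)=1.0000; B=V−Δ·S=-42.7456
Node (1,0) S=47.7000: V=(p*·20.6954+(1−p*)·0.1844)/1.25=13.5035; Δ=(20.6954−0.1844)/(63.4410−42.9300)=1.0000; B=V−Δ·S=-34.1965
Node (1,1) S=70.4900: V=(p*·51.0061+(1−p*)·20.6954)/1.25=36.2935; Δ=(51.0061−20.6954)/(93.7517−63.4410)=1.0000; B=V−Δ·S=-34.1965
Node (0,0) S=53.0000: V=(p*·36.2935+(1−p*)·13.5035)/1.25=25.6428; Δ=(36.2935−13.5035)/(70.4900−47.7000)=1.0000; B=V−Δ·S=-27.3572
Each (Δ,B) replicates both successor values, so the strategy is self-financing and V0 is arbitrage-free.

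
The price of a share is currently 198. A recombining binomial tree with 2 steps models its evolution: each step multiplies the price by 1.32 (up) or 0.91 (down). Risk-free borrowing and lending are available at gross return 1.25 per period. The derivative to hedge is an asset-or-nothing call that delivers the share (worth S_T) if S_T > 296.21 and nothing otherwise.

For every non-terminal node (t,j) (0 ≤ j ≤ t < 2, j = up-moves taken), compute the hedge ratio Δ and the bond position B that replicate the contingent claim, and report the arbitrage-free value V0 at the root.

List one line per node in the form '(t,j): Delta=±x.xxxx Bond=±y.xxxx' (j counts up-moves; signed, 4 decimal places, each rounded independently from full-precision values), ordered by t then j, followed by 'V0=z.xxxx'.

No-arbitrage ⇒ martingale measure with p* = (R−d)/(u−d) = 0.8293.
Payoff layer (t=2): V(2,0)=0.0000, V(2,1)=0.0000, V(2,2)=344.9952
(1,0): S=180.1800. Δ = (V_up−V_dn)/(S_up−S_dn) = (0.0000−0.0000)/(237.8376−163.9638) = 0.0000. V = [p*·0.0000 + (1−p*)·0.0000]/1.25 = 0.0000. B = V − Δ·S = 0.0000.
(1,1): S=261.3600. Δ = (V_up−V_dn)/(S_up−S_dn) = (344.9952−0.0000)/(344.9952−237.8376) = 3.2195. V = [p*·344.9952 + (1−p*)·0.0000]/1.25 = 228.8749. B = V − Δ·S = -612.5768.
(0,0): S=198.0000. Δ = (V_up−V_dn)/(S_up−S_dn) = (228.8749−0.0000)/(261.3600−180.1800) = 2.8194. V = [p*·228.8749 + (1−p*)·0.0000]/1.25 = 151.8389. B = V − Δ·S = -406.3924.
Check: Δ(0,0)·S0 + B(0,0) = 151.8389 = V0.

(0,0): Delta=2.8194 Bond=-406.3924
(1,0): Delta=0.0000 Bond=0.0000
(1,1): Delta=3.2195 Bond=-612.5768
V0=151.8389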